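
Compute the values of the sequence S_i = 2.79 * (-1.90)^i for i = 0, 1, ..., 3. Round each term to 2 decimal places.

This is a geometric sequence.
i=0: S_0 = 2.79 * (-1.9)^0 = 2.79
i=1: S_1 = 2.79 * (-1.9)^1 ≈ -5.3
i=2: S_2 = 2.79 * (-1.9)^2 ≈ 10.07
i=3: S_3 = 2.79 * (-1.9)^3 ≈ -19.14
The first 4 terms are: [2.79, -5.3, 10.07, -19.14]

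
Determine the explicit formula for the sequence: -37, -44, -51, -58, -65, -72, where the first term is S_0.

Check differences: -44 - -37 = -7
-51 - -44 = -7
Common difference d = -7.
First term a = -37.
Formula: S_i = -37 - 7*i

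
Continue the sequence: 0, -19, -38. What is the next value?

Differences: -19 - 0 = -19
This is an arithmetic sequence with common difference d = -19.
Next term = -38 + -19 = -57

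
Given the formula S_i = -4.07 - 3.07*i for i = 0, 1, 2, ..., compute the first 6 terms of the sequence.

This is an arithmetic sequence.
i=0: S_0 = -4.07 + -3.07*0 = -4.07
i=1: S_1 = -4.07 + -3.07*1 = -7.14
i=2: S_2 = -4.07 + -3.07*2 = -10.21
i=3: S_3 = -4.07 + -3.07*3 = -13.28
i=4: S_4 = -4.07 + -3.07*4 = -16.35
i=5: S_5 = -4.07 + -3.07*5 = -19.42
The first 6 terms are: [-4.07, -7.14, -10.21, -13.28, -16.35, -19.42]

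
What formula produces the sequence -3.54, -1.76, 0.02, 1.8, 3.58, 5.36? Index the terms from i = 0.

Check differences: -1.76 - -3.54 = 1.78
0.02 - -1.76 = 1.78
Common difference d = 1.78.
First term a = -3.54.
Formula: S_i = -3.54 + 1.78*i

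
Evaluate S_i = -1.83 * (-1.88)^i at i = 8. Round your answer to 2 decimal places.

S_8 = -1.83 * (-1.88)^8 ≈ -1.83 * 156.0496 ≈ -285.57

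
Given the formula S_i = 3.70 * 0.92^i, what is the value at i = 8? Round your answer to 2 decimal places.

S_8 = 3.7 * 0.92^8 ≈ 3.7 * 0.5132 ≈ 1.9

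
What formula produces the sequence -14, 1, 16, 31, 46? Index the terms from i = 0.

Check differences: 1 - -14 = 15
16 - 1 = 15
Common difference d = 15.
First term a = -14.
Formula: S_i = -14 + 15*i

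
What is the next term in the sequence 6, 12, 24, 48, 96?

Ratios: 12 / 6 = 2.0
This is a geometric sequence with common ratio r = 2.
Next term = 96 * 2 = 192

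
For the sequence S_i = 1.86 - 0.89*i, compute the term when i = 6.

S_6 = 1.86 + -0.89*6 = 1.86 + -5.34 = -3.48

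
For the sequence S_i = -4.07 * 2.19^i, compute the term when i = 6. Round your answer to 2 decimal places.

S_6 = -4.07 * 2.19^6 ≈ -4.07 * 110.3227 ≈ -449.01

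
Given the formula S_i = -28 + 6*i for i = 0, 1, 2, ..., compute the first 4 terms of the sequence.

This is an arithmetic sequence.
i=0: S_0 = -28 + 6*0 = -28
i=1: S_1 = -28 + 6*1 = -22
i=2: S_2 = -28 + 6*2 = -16
i=3: S_3 = -28 + 6*3 = -10
The first 4 terms are: [-28, -22, -16, -10]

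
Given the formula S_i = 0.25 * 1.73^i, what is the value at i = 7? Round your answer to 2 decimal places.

S_7 = 0.25 * 1.73^7 ≈ 0.25 * 46.3791 ≈ 11.59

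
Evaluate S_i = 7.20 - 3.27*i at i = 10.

S_10 = 7.2 + -3.27*10 = 7.2 + -32.7 = -25.5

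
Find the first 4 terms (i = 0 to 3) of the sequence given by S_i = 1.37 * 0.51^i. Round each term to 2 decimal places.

This is a geometric sequence.
i=0: S_0 = 1.37 * 0.51^0 = 1.37
i=1: S_1 = 1.37 * 0.51^1 ≈ 0.7
i=2: S_2 = 1.37 * 0.51^2 ≈ 0.36
i=3: S_3 = 1.37 * 0.51^3 ≈ 0.18
The first 4 terms are: [1.37, 0.7, 0.36, 0.18]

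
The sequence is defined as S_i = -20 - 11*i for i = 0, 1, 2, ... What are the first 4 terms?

This is an arithmetic sequence.
i=0: S_0 = -20 + -11*0 = -20
i=1: S_1 = -20 + -11*1 = -31
i=2: S_2 = -20 + -11*2 = -42
i=3: S_3 = -20 + -11*3 = -53
The first 4 terms are: [-20, -31, -42, -53]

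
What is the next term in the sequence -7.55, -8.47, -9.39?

Differences: -8.47 - -7.55 = -0.92
This is an arithmetic sequence with common difference d = -0.92.
Next term = -9.39 + -0.92 = -10.31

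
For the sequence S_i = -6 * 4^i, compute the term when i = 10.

S_10 = -6 * 4^10 = -6 * 1048576 = -6291456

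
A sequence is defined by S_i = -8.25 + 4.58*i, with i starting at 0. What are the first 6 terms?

This is an arithmetic sequence.
i=0: S_0 = -8.25 + 4.58*0 = -8.25
i=1: S_1 = -8.25 + 4.58*1 = -3.67
i=2: S_2 = -8.25 + 4.58*2 = 0.91
i=3: S_3 = -8.25 + 4.58*3 = 5.49
i=4: S_4 = -8.25 + 4.58*4 = 10.07
i=5: S_5 = -8.25 + 4.58*5 = 14.65
The first 6 terms are: [-8.25, -3.67, 0.91, 5.49, 10.07, 14.65]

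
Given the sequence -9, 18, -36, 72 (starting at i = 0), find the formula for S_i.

Check ratios: 18 / -9 = -2.0
Common ratio r = -2.
First term a = -9.
Formula: S_i = -9 * (-2)^i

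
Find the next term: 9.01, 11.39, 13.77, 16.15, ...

Differences: 11.39 - 9.01 = 2.38
This is an arithmetic sequence with common difference d = 2.38.
Next term = 16.15 + 2.38 = 18.53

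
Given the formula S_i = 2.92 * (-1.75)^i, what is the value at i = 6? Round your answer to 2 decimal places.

S_6 = 2.92 * (-1.75)^6 ≈ 2.92 * 28.7229 ≈ 83.87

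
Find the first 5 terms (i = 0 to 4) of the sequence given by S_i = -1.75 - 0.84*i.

This is an arithmetic sequence.
i=0: S_0 = -1.75 + -0.84*0 = -1.75
i=1: S_1 = -1.75 + -0.84*1 = -2.59
i=2: S_2 = -1.75 + -0.84*2 = -3.43
i=3: S_3 = -1.75 + -0.84*3 = -4.27
i=4: S_4 = -1.75 + -0.84*4 = -5.11
The first 5 terms are: [-1.75, -2.59, -3.43, -4.27, -5.11]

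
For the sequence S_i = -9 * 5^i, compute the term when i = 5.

S_5 = -9 * 5^5 = -9 * 3125 = -28125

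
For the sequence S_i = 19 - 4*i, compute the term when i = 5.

S_5 = 19 + -4*5 = 19 + -20 = -1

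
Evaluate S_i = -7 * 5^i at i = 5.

S_5 = -7 * 5^5 = -7 * 3125 = -21875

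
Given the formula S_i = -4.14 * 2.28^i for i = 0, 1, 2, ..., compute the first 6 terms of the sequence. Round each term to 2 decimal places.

This is a geometric sequence.
i=0: S_0 = -4.14 * 2.28^0 = -4.14
i=1: S_1 = -4.14 * 2.28^1 ≈ -9.44
i=2: S_2 = -4.14 * 2.28^2 ≈ -21.52
i=3: S_3 = -4.14 * 2.28^3 ≈ -49.07
i=4: S_4 = -4.14 * 2.28^4 ≈ -111.88
i=5: S_5 = -4.14 * 2.28^5 ≈ -255.08
The first 6 terms are: [-4.14, -9.44, -21.52, -49.07, -111.88, -255.08]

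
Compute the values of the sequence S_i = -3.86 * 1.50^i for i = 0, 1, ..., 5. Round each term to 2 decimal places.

This is a geometric sequence.
i=0: S_0 = -3.86 * 1.5^0 = -3.86
i=1: S_1 = -3.86 * 1.5^1 = -5.79
i=2: S_2 = -3.86 * 1.5^2 ≈ -8.69
i=3: S_3 = -3.86 * 1.5^3 ≈ -13.03
i=4: S_4 = -3.86 * 1.5^4 ≈ -19.54
i=5: S_5 = -3.86 * 1.5^5 ≈ -29.31
The first 6 terms are: [-3.86, -5.79, -8.69, -13.03, -19.54, -29.31]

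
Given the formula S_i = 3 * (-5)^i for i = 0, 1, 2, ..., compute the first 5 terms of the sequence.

This is a geometric sequence.
i=0: S_0 = 3 * (-5)^0 = 3
i=1: S_1 = 3 * (-5)^1 = -15
i=2: S_2 = 3 * (-5)^2 = 75
i=3: S_3 = 3 * (-5)^3 = -375
i=4: S_4 = 3 * (-5)^4 = 1875
The first 5 terms are: [3, -15, 75, -375, 1875]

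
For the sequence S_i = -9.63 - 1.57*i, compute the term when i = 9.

S_9 = -9.63 + -1.57*9 = -9.63 + -14.13 = -23.76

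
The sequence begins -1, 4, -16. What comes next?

Ratios: 4 / -1 = -4.0
This is a geometric sequence with common ratio r = -4.
Next term = -16 * -4 = 64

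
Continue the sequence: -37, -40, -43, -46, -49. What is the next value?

Differences: -40 - -37 = -3
This is an arithmetic sequence with common difference d = -3.
Next term = -49 + -3 = -52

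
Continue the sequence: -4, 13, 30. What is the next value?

Differences: 13 - -4 = 17
This is an arithmetic sequence with common difference d = 17.
Next term = 30 + 17 = 47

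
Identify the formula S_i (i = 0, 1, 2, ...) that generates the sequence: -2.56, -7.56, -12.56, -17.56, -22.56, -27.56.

Check differences: -7.56 - -2.56 = -5.0
-12.56 - -7.56 = -5.0
Common difference d = -5.0.
First term a = -2.56.
Formula: S_i = -2.56 - 5.00*i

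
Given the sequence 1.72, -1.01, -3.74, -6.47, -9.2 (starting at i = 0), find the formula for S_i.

Check differences: -1.01 - 1.72 = -2.73
-3.74 - -1.01 = -2.73
Common difference d = -2.73.
First term a = 1.72.
Formula: S_i = 1.72 - 2.73*i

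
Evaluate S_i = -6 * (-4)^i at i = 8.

S_8 = -6 * (-4)^8 = -6 * 65536 = -393216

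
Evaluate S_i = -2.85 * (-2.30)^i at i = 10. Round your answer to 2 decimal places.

S_10 = -2.85 * (-2.3)^10 ≈ -2.85 * 4142.6511 ≈ -11806.56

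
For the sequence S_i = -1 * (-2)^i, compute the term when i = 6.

S_6 = -1 * (-2)^6 = -1 * 64 = -64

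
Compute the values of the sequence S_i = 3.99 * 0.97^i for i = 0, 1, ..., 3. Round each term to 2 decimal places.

This is a geometric sequence.
i=0: S_0 = 3.99 * 0.97^0 = 3.99
i=1: S_1 = 3.99 * 0.97^1 ≈ 3.87
i=2: S_2 = 3.99 * 0.97^2 ≈ 3.75
i=3: S_3 = 3.99 * 0.97^3 ≈ 3.64
The first 4 terms are: [3.99, 3.87, 3.75, 3.64]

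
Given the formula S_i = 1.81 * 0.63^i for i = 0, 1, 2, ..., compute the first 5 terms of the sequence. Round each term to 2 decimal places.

This is a geometric sequence.
i=0: S_0 = 1.81 * 0.63^0 = 1.81
i=1: S_1 = 1.81 * 0.63^1 ≈ 1.14
i=2: S_2 = 1.81 * 0.63^2 ≈ 0.72
i=3: S_3 = 1.81 * 0.63^3 ≈ 0.45
i=4: S_4 = 1.81 * 0.63^4 ≈ 0.29
The first 5 terms are: [1.81, 1.14, 0.72, 0.45, 0.29]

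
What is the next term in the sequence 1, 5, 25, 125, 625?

Ratios: 5 / 1 = 5.0
This is a geometric sequence with common ratio r = 5.
Next term = 625 * 5 = 3125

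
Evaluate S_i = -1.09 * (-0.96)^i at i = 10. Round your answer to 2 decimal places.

S_10 = -1.09 * (-0.96)^10 ≈ -1.09 * 0.6648 ≈ -0.72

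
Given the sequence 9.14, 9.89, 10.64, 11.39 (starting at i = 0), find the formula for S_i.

Check differences: 9.89 - 9.14 = 0.75
10.64 - 9.89 = 0.75
Common difference d = 0.75.
First term a = 9.14.
Formula: S_i = 9.14 + 0.75*i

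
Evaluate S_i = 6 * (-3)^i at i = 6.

S_6 = 6 * (-3)^6 = 6 * 729 = 4374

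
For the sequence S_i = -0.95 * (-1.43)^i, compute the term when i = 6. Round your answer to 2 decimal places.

S_6 = -0.95 * (-1.43)^6 ≈ -0.95 * 8.551 ≈ -8.12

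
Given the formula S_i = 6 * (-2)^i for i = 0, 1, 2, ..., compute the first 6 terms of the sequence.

This is a geometric sequence.
i=0: S_0 = 6 * (-2)^0 = 6
i=1: S_1 = 6 * (-2)^1 = -12
i=2: S_2 = 6 * (-2)^2 = 24
i=3: S_3 = 6 * (-2)^3 = -48
i=4: S_4 = 6 * (-2)^4 = 96
i=5: S_5 = 6 * (-2)^5 = -192
The first 6 terms are: [6, -12, 24, -48, 96, -192]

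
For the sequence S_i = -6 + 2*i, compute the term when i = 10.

S_10 = -6 + 2*10 = -6 + 20 = 14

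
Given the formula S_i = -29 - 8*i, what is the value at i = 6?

S_6 = -29 + -8*6 = -29 + -48 = -77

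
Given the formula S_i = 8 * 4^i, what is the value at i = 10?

S_10 = 8 * 4^10 = 8 * 1048576 = 8388608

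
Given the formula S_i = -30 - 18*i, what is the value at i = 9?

S_9 = -30 + -18*9 = -30 + -162 = -192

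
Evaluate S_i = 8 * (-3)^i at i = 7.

S_7 = 8 * (-3)^7 = 8 * -2187 = -17496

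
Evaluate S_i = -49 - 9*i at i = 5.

S_5 = -49 + -9*5 = -49 + -45 = -94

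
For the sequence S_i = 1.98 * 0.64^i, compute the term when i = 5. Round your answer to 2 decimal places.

S_5 = 1.98 * 0.64^5 ≈ 1.98 * 0.1074 ≈ 0.21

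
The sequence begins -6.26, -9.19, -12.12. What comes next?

Differences: -9.19 - -6.26 = -2.93
This is an arithmetic sequence with common difference d = -2.93.
Next term = -12.12 + -2.93 = -15.05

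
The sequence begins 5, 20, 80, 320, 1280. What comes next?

Ratios: 20 / 5 = 4.0
This is a geometric sequence with common ratio r = 4.
Next term = 1280 * 4 = 5120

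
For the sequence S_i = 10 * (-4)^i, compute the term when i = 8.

S_8 = 10 * (-4)^8 = 10 * 65536 = 655360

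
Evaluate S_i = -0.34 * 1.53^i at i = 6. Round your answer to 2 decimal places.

S_6 = -0.34 * 1.53^6 ≈ -0.34 * 12.8277 ≈ -4.36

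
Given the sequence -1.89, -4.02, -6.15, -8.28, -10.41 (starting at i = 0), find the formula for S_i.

Check differences: -4.02 - -1.89 = -2.13
-6.15 - -4.02 = -2.13
Common difference d = -2.13.
First term a = -1.89.
Formula: S_i = -1.89 - 2.13*i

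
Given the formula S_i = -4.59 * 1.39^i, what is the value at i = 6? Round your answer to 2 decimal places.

S_6 = -4.59 * 1.39^6 ≈ -4.59 * 7.2125 ≈ -33.11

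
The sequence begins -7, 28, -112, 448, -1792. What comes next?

Ratios: 28 / -7 = -4.0
This is a geometric sequence with common ratio r = -4.
Next term = -1792 * -4 = 7168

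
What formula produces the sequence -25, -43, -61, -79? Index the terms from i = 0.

Check differences: -43 - -25 = -18
-61 - -43 = -18
Common difference d = -18.
First term a = -25.
Formula: S_i = -25 - 18*i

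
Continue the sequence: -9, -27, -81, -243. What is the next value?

Ratios: -27 / -9 = 3.0
This is a geometric sequence with common ratio r = 3.
Next term = -243 * 3 = -729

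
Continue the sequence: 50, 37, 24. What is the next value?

Differences: 37 - 50 = -13
This is an arithmetic sequence with common difference d = -13.
Next term = 24 + -13 = 11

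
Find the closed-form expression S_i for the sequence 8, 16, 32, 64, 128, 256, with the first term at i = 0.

Check ratios: 16 / 8 = 2.0
Common ratio r = 2.
First term a = 8.
Formula: S_i = 8 * 2^i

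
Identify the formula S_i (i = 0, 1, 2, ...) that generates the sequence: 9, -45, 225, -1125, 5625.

Check ratios: -45 / 9 = -5.0
Common ratio r = -5.
First term a = 9.
Formula: S_i = 9 * (-5)^i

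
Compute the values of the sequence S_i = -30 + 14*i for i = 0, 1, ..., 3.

This is an arithmetic sequence.
i=0: S_0 = -30 + 14*0 = -30
i=1: S_1 = -30 + 14*1 = -16
i=2: S_2 = -30 + 14*2 = -2
i=3: S_3 = -30 + 14*3 = 12
The first 4 terms are: [-30, -16, -2, 12]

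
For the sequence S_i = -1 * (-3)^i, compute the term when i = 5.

S_5 = -1 * (-3)^5 = -1 * -243 = 243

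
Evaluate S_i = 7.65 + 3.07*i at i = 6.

S_6 = 7.65 + 3.07*6 = 7.65 + 18.42 = 26.07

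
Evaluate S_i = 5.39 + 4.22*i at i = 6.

S_6 = 5.39 + 4.22*6 = 5.39 + 25.32 = 30.71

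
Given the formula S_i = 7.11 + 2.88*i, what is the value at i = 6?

S_6 = 7.11 + 2.88*6 = 7.11 + 17.28 = 24.39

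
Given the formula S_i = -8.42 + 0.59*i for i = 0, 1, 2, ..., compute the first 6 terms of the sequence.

This is an arithmetic sequence.
i=0: S_0 = -8.42 + 0.59*0 = -8.42
i=1: S_1 = -8.42 + 0.59*1 = -7.83
i=2: S_2 = -8.42 + 0.59*2 = -7.24
i=3: S_3 = -8.42 + 0.59*3 = -6.65
i=4: S_4 = -8.42 + 0.59*4 = -6.06
i=5: S_5 = -8.42 + 0.59*5 = -5.47
The first 6 terms are: [-8.42, -7.83, -7.24, -6.65, -6.06, -5.47]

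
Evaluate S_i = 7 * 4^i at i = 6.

S_6 = 7 * 4^6 = 7 * 4096 = 28672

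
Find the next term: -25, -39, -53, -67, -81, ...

Differences: -39 - -25 = -14
This is an arithmetic sequence with common difference d = -14.
Next term = -81 + -14 = -95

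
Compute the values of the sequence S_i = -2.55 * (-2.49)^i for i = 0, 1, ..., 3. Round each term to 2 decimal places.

This is a geometric sequence.
i=0: S_0 = -2.55 * (-2.49)^0 = -2.55
i=1: S_1 = -2.55 * (-2.49)^1 ≈ 6.35
i=2: S_2 = -2.55 * (-2.49)^2 ≈ -15.81
i=3: S_3 = -2.55 * (-2.49)^3 ≈ 39.37
The first 4 terms are: [-2.55, 6.35, -15.81, 39.37]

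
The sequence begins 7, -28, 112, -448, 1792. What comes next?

Ratios: -28 / 7 = -4.0
This is a geometric sequence with common ratio r = -4.
Next term = 1792 * -4 = -7168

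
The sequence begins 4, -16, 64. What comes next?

Ratios: -16 / 4 = -4.0
This is a geometric sequence with common ratio r = -4.
Next term = 64 * -4 = -256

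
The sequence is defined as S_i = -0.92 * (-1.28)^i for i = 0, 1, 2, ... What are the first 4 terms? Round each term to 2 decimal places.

This is a geometric sequence.
i=0: S_0 = -0.92 * (-1.28)^0 = -0.92
i=1: S_1 = -0.92 * (-1.28)^1 ≈ 1.18
i=2: S_2 = -0.92 * (-1.28)^2 ≈ -1.51
i=3: S_3 = -0.92 * (-1.28)^3 ≈ 1.93
The first 4 terms are: [-0.92, 1.18, -1.51, 1.93]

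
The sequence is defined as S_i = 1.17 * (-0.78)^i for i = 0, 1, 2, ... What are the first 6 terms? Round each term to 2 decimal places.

This is a geometric sequence.
i=0: S_0 = 1.17 * (-0.78)^0 = 1.17
i=1: S_1 = 1.17 * (-0.78)^1 ≈ -0.91
i=2: S_2 = 1.17 * (-0.78)^2 ≈ 0.71
i=3: S_3 = 1.17 * (-0.78)^3 ≈ -0.56
i=4: S_4 = 1.17 * (-0.78)^4 ≈ 0.43
i=5: S_5 = 1.17 * (-0.78)^5 ≈ -0.34
The first 6 terms are: [1.17, -0.91, 0.71, -0.56, 0.43, -0.34]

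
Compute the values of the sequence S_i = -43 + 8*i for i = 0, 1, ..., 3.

This is an arithmetic sequence.
i=0: S_0 = -43 + 8*0 = -43
i=1: S_1 = -43 + 8*1 = -35
i=2: S_2 = -43 + 8*2 = -27
i=3: S_3 = -43 + 8*3 = -19
The first 4 terms are: [-43, -35, -27, -19]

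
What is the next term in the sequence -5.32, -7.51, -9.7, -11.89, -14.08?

Differences: -7.51 - -5.32 = -2.19
This is an arithmetic sequence with common difference d = -2.19.
Next term = -14.08 + -2.19 = -16.27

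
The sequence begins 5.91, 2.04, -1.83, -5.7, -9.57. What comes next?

Differences: 2.04 - 5.91 = -3.87
This is an arithmetic sequence with common difference d = -3.87.
Next term = -9.57 + -3.87 = -13.44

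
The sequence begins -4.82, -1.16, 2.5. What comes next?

Differences: -1.16 - -4.82 = 3.66
This is an arithmetic sequence with common difference d = 3.66.
Next term = 2.5 + 3.66 = 6.16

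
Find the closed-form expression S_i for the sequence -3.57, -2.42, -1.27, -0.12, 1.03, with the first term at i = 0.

Check differences: -2.42 - -3.57 = 1.15
-1.27 - -2.42 = 1.15
Common difference d = 1.15.
First term a = -3.57.
Formula: S_i = -3.57 + 1.15*i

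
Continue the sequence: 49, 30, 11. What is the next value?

Differences: 30 - 49 = -19
This is an arithmetic sequence with common difference d = -19.
Next term = 11 + -19 = -8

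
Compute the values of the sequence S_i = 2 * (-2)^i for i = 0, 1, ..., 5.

This is a geometric sequence.
i=0: S_0 = 2 * (-2)^0 = 2
i=1: S_1 = 2 * (-2)^1 = -4
i=2: S_2 = 2 * (-2)^2 = 8
i=3: S_3 = 2 * (-2)^3 = -16
i=4: S_4 = 2 * (-2)^4 = 32
i=5: S_5 = 2 * (-2)^5 = -64
The first 6 terms are: [2, -4, 8, -16, 32, -64]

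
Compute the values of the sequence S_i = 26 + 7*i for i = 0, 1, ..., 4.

This is an arithmetic sequence.
i=0: S_0 = 26 + 7*0 = 26
i=1: S_1 = 26 + 7*1 = 33
i=2: S_2 = 26 + 7*2 = 40
i=3: S_3 = 26 + 7*3 = 47
i=4: S_4 = 26 + 7*4 = 54
The first 5 terms are: [26, 33, 40, 47, 54]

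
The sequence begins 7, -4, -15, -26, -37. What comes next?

Differences: -4 - 7 = -11
This is an arithmetic sequence with common difference d = -11.
Next term = -37 + -11 = -48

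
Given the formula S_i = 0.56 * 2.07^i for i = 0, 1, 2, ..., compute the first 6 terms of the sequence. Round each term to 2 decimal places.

This is a geometric sequence.
i=0: S_0 = 0.56 * 2.07^0 = 0.56
i=1: S_1 = 0.56 * 2.07^1 ≈ 1.16
i=2: S_2 = 0.56 * 2.07^2 ≈ 2.4
i=3: S_3 = 0.56 * 2.07^3 ≈ 4.97
i=4: S_4 = 0.56 * 2.07^4 ≈ 10.28
i=5: S_5 = 0.56 * 2.07^5 ≈ 21.28
The first 6 terms are: [0.56, 1.16, 2.4, 4.97, 10.28, 21.28]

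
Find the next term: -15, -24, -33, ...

Differences: -24 - -15 = -9
This is an arithmetic sequence with common difference d = -9.
Next term = -33 + -9 = -42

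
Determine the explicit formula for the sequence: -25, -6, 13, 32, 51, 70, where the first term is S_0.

Check differences: -6 - -25 = 19
13 - -6 = 19
Common difference d = 19.
First term a = -25.
Formula: S_i = -25 + 19*i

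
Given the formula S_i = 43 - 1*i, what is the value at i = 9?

S_9 = 43 + -1*9 = 43 + -9 = 34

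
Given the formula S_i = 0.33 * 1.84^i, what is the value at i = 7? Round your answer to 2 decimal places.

S_7 = 0.33 * 1.84^7 ≈ 0.33 * 71.4044 ≈ 23.56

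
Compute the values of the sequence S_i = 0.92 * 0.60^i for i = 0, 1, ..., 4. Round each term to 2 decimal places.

This is a geometric sequence.
i=0: S_0 = 0.92 * 0.6^0 = 0.92
i=1: S_1 = 0.92 * 0.6^1 ≈ 0.55
i=2: S_2 = 0.92 * 0.6^2 ≈ 0.33
i=3: S_3 = 0.92 * 0.6^3 ≈ 0.2
i=4: S_4 = 0.92 * 0.6^4 ≈ 0.12
The first 5 terms are: [0.92, 0.55, 0.33, 0.2, 0.12]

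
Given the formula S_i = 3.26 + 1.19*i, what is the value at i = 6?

S_6 = 3.26 + 1.19*6 = 3.26 + 7.14 = 10.4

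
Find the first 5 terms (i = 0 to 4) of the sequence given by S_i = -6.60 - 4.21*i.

This is an arithmetic sequence.
i=0: S_0 = -6.6 + -4.21*0 = -6.6
i=1: S_1 = -6.6 + -4.21*1 = -10.81
i=2: S_2 = -6.6 + -4.21*2 = -15.02
i=3: S_3 = -6.6 + -4.21*3 = -19.23
i=4: S_4 = -6.6 + -4.21*4 = -23.44
The first 5 terms are: [-6.6, -10.81, -15.02, -19.23, -23.44]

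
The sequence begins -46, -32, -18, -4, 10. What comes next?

Differences: -32 - -46 = 14
This is an arithmetic sequence with common difference d = 14.
Next term = 10 + 14 = 24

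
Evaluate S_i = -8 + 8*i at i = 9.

S_9 = -8 + 8*9 = -8 + 72 = 64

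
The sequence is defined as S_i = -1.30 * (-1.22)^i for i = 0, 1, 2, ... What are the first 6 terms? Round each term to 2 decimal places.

This is a geometric sequence.
i=0: S_0 = -1.3 * (-1.22)^0 = -1.3
i=1: S_1 = -1.3 * (-1.22)^1 ≈ 1.59
i=2: S_2 = -1.3 * (-1.22)^2 ≈ -1.93
i=3: S_3 = -1.3 * (-1.22)^3 ≈ 2.36
i=4: S_4 = -1.3 * (-1.22)^4 ≈ -2.88
i=5: S_5 = -1.3 * (-1.22)^5 ≈ 3.51
The first 6 terms are: [-1.3, 1.59, -1.93, 2.36, -2.88, 3.51]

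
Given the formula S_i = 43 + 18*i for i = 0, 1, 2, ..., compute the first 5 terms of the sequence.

This is an arithmetic sequence.
i=0: S_0 = 43 + 18*0 = 43
i=1: S_1 = 43 + 18*1 = 61
i=2: S_2 = 43 + 18*2 = 79
i=3: S_3 = 43 + 18*3 = 97
i=4: S_4 = 43 + 18*4 = 115
The first 5 terms are: [43, 61, 79, 97, 115]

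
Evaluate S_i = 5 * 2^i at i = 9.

S_9 = 5 * 2^9 = 5 * 512 = 2560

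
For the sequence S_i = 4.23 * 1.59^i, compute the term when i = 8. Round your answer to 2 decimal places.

S_8 = 4.23 * 1.59^8 ≈ 4.23 * 40.8486 ≈ 172.79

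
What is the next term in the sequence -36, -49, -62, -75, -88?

Differences: -49 - -36 = -13
This is an arithmetic sequence with common difference d = -13.
Next term = -88 + -13 = -101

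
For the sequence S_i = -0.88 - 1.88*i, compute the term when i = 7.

S_7 = -0.88 + -1.88*7 = -0.88 + -13.16 = -14.04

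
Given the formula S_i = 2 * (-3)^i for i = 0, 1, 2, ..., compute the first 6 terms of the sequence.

This is a geometric sequence.
i=0: S_0 = 2 * (-3)^0 = 2
i=1: S_1 = 2 * (-3)^1 = -6
i=2: S_2 = 2 * (-3)^2 = 18
i=3: S_3 = 2 * (-3)^3 = -54
i=4: S_4 = 2 * (-3)^4 = 162
i=5: S_5 = 2 * (-3)^5 = -486
The first 6 terms are: [2, -6, 18, -54, 162, -486]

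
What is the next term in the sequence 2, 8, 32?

Ratios: 8 / 2 = 4.0
This is a geometric sequence with common ratio r = 4.
Next term = 32 * 4 = 128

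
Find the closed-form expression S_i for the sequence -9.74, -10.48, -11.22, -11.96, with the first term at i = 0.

Check differences: -10.48 - -9.74 = -0.74
-11.22 - -10.48 = -0.74
Common difference d = -0.74.
First term a = -9.74.
Formula: S_i = -9.74 - 0.74*i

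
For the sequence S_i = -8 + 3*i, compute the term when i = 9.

S_9 = -8 + 3*9 = -8 + 27 = 19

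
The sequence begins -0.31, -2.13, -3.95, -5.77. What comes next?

Differences: -2.13 - -0.31 = -1.82
This is an arithmetic sequence with common difference d = -1.82.
Next term = -5.77 + -1.82 = -7.59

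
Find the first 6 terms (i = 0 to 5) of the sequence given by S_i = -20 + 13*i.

This is an arithmetic sequence.
i=0: S_0 = -20 + 13*0 = -20
i=1: S_1 = -20 + 13*1 = -7
i=2: S_2 = -20 + 13*2 = 6
i=3: S_3 = -20 + 13*3 = 19
i=4: S_4 = -20 + 13*4 = 32
i=5: S_5 = -20 + 13*5 = 45
The first 6 terms are: [-20, -7, 6, 19, 32, 45]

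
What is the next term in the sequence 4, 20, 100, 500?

Ratios: 20 / 4 = 5.0
This is a geometric sequence with common ratio r = 5.
Next term = 500 * 5 = 2500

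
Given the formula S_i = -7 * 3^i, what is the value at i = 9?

S_9 = -7 * 3^9 = -7 * 19683 = -137781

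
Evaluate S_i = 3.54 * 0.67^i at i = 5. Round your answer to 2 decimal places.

S_5 = 3.54 * 0.67^5 ≈ 3.54 * 0.135 ≈ 0.48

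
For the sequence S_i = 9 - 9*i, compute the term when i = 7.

S_7 = 9 + -9*7 = 9 + -63 = -54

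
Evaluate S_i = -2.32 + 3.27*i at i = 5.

S_5 = -2.32 + 3.27*5 = -2.32 + 16.35 = 14.03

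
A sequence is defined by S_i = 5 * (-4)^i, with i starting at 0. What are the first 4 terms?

This is a geometric sequence.
i=0: S_0 = 5 * (-4)^0 = 5
i=1: S_1 = 5 * (-4)^1 = -20
i=2: S_2 = 5 * (-4)^2 = 80
i=3: S_3 = 5 * (-4)^3 = -320
The first 4 terms are: [5, -20, 80, -320]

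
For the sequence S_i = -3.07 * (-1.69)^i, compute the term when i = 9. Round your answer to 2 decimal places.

S_9 = -3.07 * (-1.69)^9 ≈ -3.07 * -112.4554 ≈ 345.24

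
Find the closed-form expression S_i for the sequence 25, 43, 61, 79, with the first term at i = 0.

Check differences: 43 - 25 = 18
61 - 43 = 18
Common difference d = 18.
First term a = 25.
Formula: S_i = 25 + 18*i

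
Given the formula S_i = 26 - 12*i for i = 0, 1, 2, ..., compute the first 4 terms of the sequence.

This is an arithmetic sequence.
i=0: S_0 = 26 + -12*0 = 26
i=1: S_1 = 26 + -12*1 = 14
i=2: S_2 = 26 + -12*2 = 2
i=3: S_3 = 26 + -12*3 = -10
The first 4 terms are: [26, 14, 2, -10]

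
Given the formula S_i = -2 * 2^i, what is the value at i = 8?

S_8 = -2 * 2^8 = -2 * 256 = -512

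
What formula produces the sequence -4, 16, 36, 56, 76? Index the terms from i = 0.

Check differences: 16 - -4 = 20
36 - 16 = 20
Common difference d = 20.
First term a = -4.
Formula: S_i = -4 + 20*i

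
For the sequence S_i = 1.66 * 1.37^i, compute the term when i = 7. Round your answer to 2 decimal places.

S_7 = 1.66 * 1.37^7 ≈ 1.66 * 9.0582 ≈ 15.04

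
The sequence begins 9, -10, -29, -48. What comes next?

Differences: -10 - 9 = -19
This is an arithmetic sequence with common difference d = -19.
Next term = -48 + -19 = -67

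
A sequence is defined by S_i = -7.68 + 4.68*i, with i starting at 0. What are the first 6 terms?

This is an arithmetic sequence.
i=0: S_0 = -7.68 + 4.68*0 = -7.68
i=1: S_1 = -7.68 + 4.68*1 = -3.0
i=2: S_2 = -7.68 + 4.68*2 = 1.68
i=3: S_3 = -7.68 + 4.68*3 = 6.36
i=4: S_4 = -7.68 + 4.68*4 = 11.04
i=5: S_5 = -7.68 + 4.68*5 = 15.72
The first 6 terms are: [-7.68, -3.0, 1.68, 6.36, 11.04, 15.72]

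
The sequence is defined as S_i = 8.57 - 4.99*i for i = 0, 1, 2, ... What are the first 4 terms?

This is an arithmetic sequence.
i=0: S_0 = 8.57 + -4.99*0 = 8.57
i=1: S_1 = 8.57 + -4.99*1 = 3.58
i=2: S_2 = 8.57 + -4.99*2 = -1.41
i=3: S_3 = 8.57 + -4.99*3 = -6.4
The first 4 terms are: [8.57, 3.58, -1.41, -6.4]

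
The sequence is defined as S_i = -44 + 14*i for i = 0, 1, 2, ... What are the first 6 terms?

This is an arithmetic sequence.
i=0: S_0 = -44 + 14*0 = -44
i=1: S_1 = -44 + 14*1 = -30
i=2: S_2 = -44 + 14*2 = -16
i=3: S_3 = -44 + 14*3 = -2
i=4: S_4 = -44 + 14*4 = 12
i=5: S_5 = -44 + 14*5 = 26
The first 6 terms are: [-44, -30, -16, -2, 12, 26]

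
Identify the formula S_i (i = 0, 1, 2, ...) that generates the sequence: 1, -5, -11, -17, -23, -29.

Check differences: -5 - 1 = -6
-11 - -5 = -6
Common difference d = -6.
First term a = 1.
Formula: S_i = 1 - 6*i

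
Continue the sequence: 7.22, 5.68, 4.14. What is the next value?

Differences: 5.68 - 7.22 = -1.54
This is an arithmetic sequence with common difference d = -1.54.
Next term = 4.14 + -1.54 = 2.6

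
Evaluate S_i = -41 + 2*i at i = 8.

S_8 = -41 + 2*8 = -41 + 16 = -25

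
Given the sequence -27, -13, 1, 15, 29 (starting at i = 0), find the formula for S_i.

Check differences: -13 - -27 = 14
1 - -13 = 14
Common difference d = 14.
First term a = -27.
Formula: S_i = -27 + 14*i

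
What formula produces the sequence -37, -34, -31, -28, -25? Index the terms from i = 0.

Check differences: -34 - -37 = 3
-31 - -34 = 3
Common difference d = 3.
First term a = -37.
Formula: S_i = -37 + 3*i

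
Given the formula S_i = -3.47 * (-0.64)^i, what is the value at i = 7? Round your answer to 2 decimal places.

S_7 = -3.47 * (-0.64)^7 ≈ -3.47 * -0.044 ≈ 0.15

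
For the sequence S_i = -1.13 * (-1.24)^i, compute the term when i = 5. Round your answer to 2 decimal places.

S_5 = -1.13 * (-1.24)^5 ≈ -1.13 * -2.9316 ≈ 3.31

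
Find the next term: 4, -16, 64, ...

Ratios: -16 / 4 = -4.0
This is a geometric sequence with common ratio r = -4.
Next term = 64 * -4 = -256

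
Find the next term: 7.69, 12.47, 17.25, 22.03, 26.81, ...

Differences: 12.47 - 7.69 = 4.78
This is an arithmetic sequence with common difference d = 4.78.
Next term = 26.81 + 4.78 = 31.59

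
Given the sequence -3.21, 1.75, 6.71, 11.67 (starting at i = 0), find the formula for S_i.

Check differences: 1.75 - -3.21 = 4.96
6.71 - 1.75 = 4.96
Common difference d = 4.96.
First term a = -3.21.
Formula: S_i = -3.21 + 4.96*i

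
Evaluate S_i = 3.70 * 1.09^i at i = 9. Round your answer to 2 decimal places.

S_9 = 3.7 * 1.09^9 ≈ 3.7 * 2.1719 ≈ 8.04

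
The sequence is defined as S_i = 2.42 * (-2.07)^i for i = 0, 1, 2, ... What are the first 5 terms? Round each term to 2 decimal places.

This is a geometric sequence.
i=0: S_0 = 2.42 * (-2.07)^0 = 2.42
i=1: S_1 = 2.42 * (-2.07)^1 ≈ -5.01
i=2: S_2 = 2.42 * (-2.07)^2 ≈ 10.37
i=3: S_3 = 2.42 * (-2.07)^3 ≈ -21.46
i=4: S_4 = 2.42 * (-2.07)^4 ≈ 44.43
The first 5 terms are: [2.42, -5.01, 10.37, -21.46, 44.43]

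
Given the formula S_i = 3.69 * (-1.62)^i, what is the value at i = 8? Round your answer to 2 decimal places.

S_8 = 3.69 * (-1.62)^8 ≈ 3.69 * 47.4373 ≈ 175.04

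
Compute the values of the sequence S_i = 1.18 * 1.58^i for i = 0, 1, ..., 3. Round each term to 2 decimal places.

This is a geometric sequence.
i=0: S_0 = 1.18 * 1.58^0 = 1.18
i=1: S_1 = 1.18 * 1.58^1 ≈ 1.86
i=2: S_2 = 1.18 * 1.58^2 ≈ 2.95
i=3: S_3 = 1.18 * 1.58^3 ≈ 4.65
The first 4 terms are: [1.18, 1.86, 2.95, 4.65]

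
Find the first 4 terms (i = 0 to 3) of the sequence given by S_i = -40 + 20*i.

This is an arithmetic sequence.
i=0: S_0 = -40 + 20*0 = -40
i=1: S_1 = -40 + 20*1 = -20
i=2: S_2 = -40 + 20*2 = 0
i=3: S_3 = -40 + 20*3 = 20
The first 4 terms are: [-40, -20, 0, 20]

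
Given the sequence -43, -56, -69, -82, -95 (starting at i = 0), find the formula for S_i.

Check differences: -56 - -43 = -13
-69 - -56 = -13
Common difference d = -13.
First term a = -43.
Formula: S_i = -43 - 13*i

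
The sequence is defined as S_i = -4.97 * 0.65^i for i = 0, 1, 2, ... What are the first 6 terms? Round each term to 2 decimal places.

This is a geometric sequence.
i=0: S_0 = -4.97 * 0.65^0 = -4.97
i=1: S_1 = -4.97 * 0.65^1 ≈ -3.23
i=2: S_2 = -4.97 * 0.65^2 ≈ -2.1
i=3: S_3 = -4.97 * 0.65^3 ≈ -1.36
i=4: S_4 = -4.97 * 0.65^4 ≈ -0.89
i=5: S_5 = -4.97 * 0.65^5 ≈ -0.58
The first 6 terms are: [-4.97, -3.23, -2.1, -1.36, -0.89, -0.58]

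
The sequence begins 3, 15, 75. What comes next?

Ratios: 15 / 3 = 5.0
This is a geometric sequence with common ratio r = 5.
Next term = 75 * 5 = 375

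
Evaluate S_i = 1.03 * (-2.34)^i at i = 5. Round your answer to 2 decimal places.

S_5 = 1.03 * (-2.34)^5 ≈ 1.03 * -70.1583 ≈ -72.26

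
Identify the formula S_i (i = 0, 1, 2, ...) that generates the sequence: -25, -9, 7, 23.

Check differences: -9 - -25 = 16
7 - -9 = 16
Common difference d = 16.
First term a = -25.
Formula: S_i = -25 + 16*i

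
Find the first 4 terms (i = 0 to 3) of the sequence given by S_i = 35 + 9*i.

This is an arithmetic sequence.
i=0: S_0 = 35 + 9*0 = 35
i=1: S_1 = 35 + 9*1 = 44
i=2: S_2 = 35 + 9*2 = 53
i=3: S_3 = 35 + 9*3 = 62
The first 4 terms are: [35, 44, 53, 62]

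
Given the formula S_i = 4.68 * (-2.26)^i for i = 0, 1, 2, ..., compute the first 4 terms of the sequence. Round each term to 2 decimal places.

This is a geometric sequence.
i=0: S_0 = 4.68 * (-2.26)^0 = 4.68
i=1: S_1 = 4.68 * (-2.26)^1 ≈ -10.58
i=2: S_2 = 4.68 * (-2.26)^2 ≈ 23.9
i=3: S_3 = 4.68 * (-2.26)^3 ≈ -54.02
The first 4 terms are: [4.68, -10.58, 23.9, -54.02]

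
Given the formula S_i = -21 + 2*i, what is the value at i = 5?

S_5 = -21 + 2*5 = -21 + 10 = -11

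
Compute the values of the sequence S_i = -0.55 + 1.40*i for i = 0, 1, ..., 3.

This is an arithmetic sequence.
i=0: S_0 = -0.55 + 1.4*0 = -0.55
i=1: S_1 = -0.55 + 1.4*1 = 0.85
i=2: S_2 = -0.55 + 1.4*2 = 2.25
i=3: S_3 = -0.55 + 1.4*3 = 3.65
The first 4 terms are: [-0.55, 0.85, 2.25, 3.65]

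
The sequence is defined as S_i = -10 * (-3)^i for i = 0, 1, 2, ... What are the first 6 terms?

This is a geometric sequence.
i=0: S_0 = -10 * (-3)^0 = -10
i=1: S_1 = -10 * (-3)^1 = 30
i=2: S_2 = -10 * (-3)^2 = -90
i=3: S_3 = -10 * (-3)^3 = 270
i=4: S_4 = -10 * (-3)^4 = -810
i=5: S_5 = -10 * (-3)^5 = 2430
The first 6 terms are: [-10, 30, -90, 270, -810, 2430]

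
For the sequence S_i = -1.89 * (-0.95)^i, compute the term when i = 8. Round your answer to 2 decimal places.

S_8 = -1.89 * (-0.95)^8 ≈ -1.89 * 0.6634 ≈ -1.25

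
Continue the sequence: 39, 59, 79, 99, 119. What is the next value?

Differences: 59 - 39 = 20
This is an arithmetic sequence with common difference d = 20.
Next term = 119 + 20 = 139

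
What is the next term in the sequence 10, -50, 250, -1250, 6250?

Ratios: -50 / 10 = -5.0
This is a geometric sequence with common ratio r = -5.
Next term = 6250 * -5 = -31250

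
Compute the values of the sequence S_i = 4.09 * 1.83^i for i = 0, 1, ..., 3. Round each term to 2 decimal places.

This is a geometric sequence.
i=0: S_0 = 4.09 * 1.83^0 = 4.09
i=1: S_1 = 4.09 * 1.83^1 ≈ 7.48
i=2: S_2 = 4.09 * 1.83^2 ≈ 13.7
i=3: S_3 = 4.09 * 1.83^3 ≈ 25.07
The first 4 terms are: [4.09, 7.48, 13.7, 25.07]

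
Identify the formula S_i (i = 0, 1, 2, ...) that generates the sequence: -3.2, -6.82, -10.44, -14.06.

Check differences: -6.82 - -3.2 = -3.62
-10.44 - -6.82 = -3.62
Common difference d = -3.62.
First term a = -3.2.
Formula: S_i = -3.20 - 3.62*i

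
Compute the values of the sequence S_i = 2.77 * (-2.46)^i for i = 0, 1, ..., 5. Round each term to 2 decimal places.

This is a geometric sequence.
i=0: S_0 = 2.77 * (-2.46)^0 = 2.77
i=1: S_1 = 2.77 * (-2.46)^1 ≈ -6.81
i=2: S_2 = 2.77 * (-2.46)^2 ≈ 16.76
i=3: S_3 = 2.77 * (-2.46)^3 ≈ -41.24
i=4: S_4 = 2.77 * (-2.46)^4 ≈ 101.44
i=5: S_5 = 2.77 * (-2.46)^5 ≈ -249.55
The first 6 terms are: [2.77, -6.81, 16.76, -41.24, 101.44, -249.55]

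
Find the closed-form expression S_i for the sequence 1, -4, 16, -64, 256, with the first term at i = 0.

Check ratios: -4 / 1 = -4.0
Common ratio r = -4.
First term a = 1.
Formula: S_i = 1 * (-4)^i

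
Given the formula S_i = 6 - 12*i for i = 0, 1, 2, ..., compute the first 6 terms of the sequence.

This is an arithmetic sequence.
i=0: S_0 = 6 + -12*0 = 6
i=1: S_1 = 6 + -12*1 = -6
i=2: S_2 = 6 + -12*2 = -18
i=3: S_3 = 6 + -12*3 = -30
i=4: S_4 = 6 + -12*4 = -42
i=5: S_5 = 6 + -12*5 = -54
The first 6 terms are: [6, -6, -18, -30, -42, -54]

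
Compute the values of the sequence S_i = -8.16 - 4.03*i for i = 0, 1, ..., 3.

This is an arithmetic sequence.
i=0: S_0 = -8.16 + -4.03*0 = -8.16
i=1: S_1 = -8.16 + -4.03*1 = -12.19
i=2: S_2 = -8.16 + -4.03*2 = -16.22
i=3: S_3 = -8.16 + -4.03*3 = -20.25
The first 4 terms are: [-8.16, -12.19, -16.22, -20.25]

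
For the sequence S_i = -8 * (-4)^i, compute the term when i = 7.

S_7 = -8 * (-4)^7 = -8 * -16384 = 131072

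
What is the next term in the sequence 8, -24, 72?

Ratios: -24 / 8 = -3.0
This is a geometric sequence with common ratio r = -3.
Next term = 72 * -3 = -216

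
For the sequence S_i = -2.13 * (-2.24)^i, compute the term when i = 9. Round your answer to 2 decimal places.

S_9 = -2.13 * (-2.24)^9 ≈ -2.13 * -1419.8163 ≈ 3024.21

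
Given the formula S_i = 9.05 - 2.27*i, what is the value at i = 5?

S_5 = 9.05 + -2.27*5 = 9.05 + -11.35 = -2.3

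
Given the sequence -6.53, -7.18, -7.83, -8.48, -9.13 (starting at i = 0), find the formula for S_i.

Check differences: -7.18 - -6.53 = -0.65
-7.83 - -7.18 = -0.65
Common difference d = -0.65.
First term a = -6.53.
Formula: S_i = -6.53 - 0.65*i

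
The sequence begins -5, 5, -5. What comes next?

Ratios: 5 / -5 = -1.0
This is a geometric sequence with common ratio r = -1.
Next term = -5 * -1 = 5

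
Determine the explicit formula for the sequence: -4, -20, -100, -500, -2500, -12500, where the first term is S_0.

Check ratios: -20 / -4 = 5.0
Common ratio r = 5.
First term a = -4.
Formula: S_i = -4 * 5^i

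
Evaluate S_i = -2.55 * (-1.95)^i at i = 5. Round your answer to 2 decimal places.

S_5 = -2.55 * (-1.95)^5 ≈ -2.55 * -28.1951 ≈ 71.9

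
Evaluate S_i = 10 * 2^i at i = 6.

S_6 = 10 * 2^6 = 10 * 64 = 640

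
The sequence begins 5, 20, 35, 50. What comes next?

Differences: 20 - 5 = 15
This is an arithmetic sequence with common difference d = 15.
Next term = 50 + 15 = 65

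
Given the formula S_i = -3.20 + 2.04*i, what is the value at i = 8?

S_8 = -3.2 + 2.04*8 = -3.2 + 16.32 = 13.12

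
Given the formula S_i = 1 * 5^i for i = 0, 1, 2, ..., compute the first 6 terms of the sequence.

This is a geometric sequence.
i=0: S_0 = 1 * 5^0 = 1
i=1: S_1 = 1 * 5^1 = 5
i=2: S_2 = 1 * 5^2 = 25
i=3: S_3 = 1 * 5^3 = 125
i=4: S_4 = 1 * 5^4 = 625
i=5: S_5 = 1 * 5^5 = 3125
The first 6 terms are: [1, 5, 25, 125, 625, 3125]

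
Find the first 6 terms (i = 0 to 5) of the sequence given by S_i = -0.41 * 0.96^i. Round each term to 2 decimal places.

This is a geometric sequence.
i=0: S_0 = -0.41 * 0.96^0 = -0.41
i=1: S_1 = -0.41 * 0.96^1 ≈ -0.39
i=2: S_2 = -0.41 * 0.96^2 ≈ -0.38
i=3: S_3 = -0.41 * 0.96^3 ≈ -0.36
i=4: S_4 = -0.41 * 0.96^4 ≈ -0.35
i=5: S_5 = -0.41 * 0.96^5 ≈ -0.33
The first 6 terms are: [-0.41, -0.39, -0.38, -0.36, -0.35, -0.33]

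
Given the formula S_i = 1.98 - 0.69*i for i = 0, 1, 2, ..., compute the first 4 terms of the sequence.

This is an arithmetic sequence.
i=0: S_0 = 1.98 + -0.69*0 = 1.98
i=1: S_1 = 1.98 + -0.69*1 = 1.29
i=2: S_2 = 1.98 + -0.69*2 = 0.6
i=3: S_3 = 1.98 + -0.69*3 = -0.09
The first 4 terms are: [1.98, 1.29, 0.6, -0.09]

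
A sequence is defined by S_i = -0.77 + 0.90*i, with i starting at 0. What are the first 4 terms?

This is an arithmetic sequence.
i=0: S_0 = -0.77 + 0.9*0 = -0.77
i=1: S_1 = -0.77 + 0.9*1 = 0.13
i=2: S_2 = -0.77 + 0.9*2 = 1.03
i=3: S_3 = -0.77 + 0.9*3 = 1.93
The first 4 terms are: [-0.77, 0.13, 1.03, 1.93]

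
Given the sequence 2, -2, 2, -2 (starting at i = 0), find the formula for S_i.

Check ratios: -2 / 2 = -1.0
Common ratio r = -1.
First term a = 2.
Formula: S_i = 2 * (-1)^i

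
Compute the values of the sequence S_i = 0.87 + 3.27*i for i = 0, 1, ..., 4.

This is an arithmetic sequence.
i=0: S_0 = 0.87 + 3.27*0 = 0.87
i=1: S_1 = 0.87 + 3.27*1 = 4.14
i=2: S_2 = 0.87 + 3.27*2 = 7.41
i=3: S_3 = 0.87 + 3.27*3 = 10.68
i=4: S_4 = 0.87 + 3.27*4 = 13.95
The first 5 terms are: [0.87, 4.14, 7.41, 10.68, 13.95]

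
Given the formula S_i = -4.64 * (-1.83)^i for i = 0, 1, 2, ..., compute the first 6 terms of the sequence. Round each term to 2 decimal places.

This is a geometric sequence.
i=0: S_0 = -4.64 * (-1.83)^0 = -4.64
i=1: S_1 = -4.64 * (-1.83)^1 ≈ 8.49
i=2: S_2 = -4.64 * (-1.83)^2 ≈ -15.54
i=3: S_3 = -4.64 * (-1.83)^3 ≈ 28.44
i=4: S_4 = -4.64 * (-1.83)^4 ≈ -52.04
i=5: S_5 = -4.64 * (-1.83)^5 ≈ 95.23
The first 6 terms are: [-4.64, 8.49, -15.54, 28.44, -52.04, 95.23]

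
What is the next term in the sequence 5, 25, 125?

Ratios: 25 / 5 = 5.0
This is a geometric sequence with common ratio r = 5.
Next term = 125 * 5 = 625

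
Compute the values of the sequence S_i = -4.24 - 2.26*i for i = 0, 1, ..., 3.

This is an arithmetic sequence.
i=0: S_0 = -4.24 + -2.26*0 = -4.24
i=1: S_1 = -4.24 + -2.26*1 = -6.5
i=2: S_2 = -4.24 + -2.26*2 = -8.76
i=3: S_3 = -4.24 + -2.26*3 = -11.02
The first 4 terms are: [-4.24, -6.5, -8.76, -11.02]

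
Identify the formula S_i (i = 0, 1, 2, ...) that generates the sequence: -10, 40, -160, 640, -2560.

Check ratios: 40 / -10 = -4.0
Common ratio r = -4.
First term a = -10.
Formula: S_i = -10 * (-4)^i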